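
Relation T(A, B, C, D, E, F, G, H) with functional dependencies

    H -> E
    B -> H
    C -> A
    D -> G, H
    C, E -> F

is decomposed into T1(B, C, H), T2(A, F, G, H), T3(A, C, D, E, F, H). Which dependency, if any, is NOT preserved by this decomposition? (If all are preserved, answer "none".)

D -> G, H

Check D → G, H: no single fragment contains all of {D, G, H}, and the restricted closure of {D} across the fragments never reaches {G, H}.
H → E is preserved.
B → H is preserved.
C → A is preserved.
C, E → F is preserved.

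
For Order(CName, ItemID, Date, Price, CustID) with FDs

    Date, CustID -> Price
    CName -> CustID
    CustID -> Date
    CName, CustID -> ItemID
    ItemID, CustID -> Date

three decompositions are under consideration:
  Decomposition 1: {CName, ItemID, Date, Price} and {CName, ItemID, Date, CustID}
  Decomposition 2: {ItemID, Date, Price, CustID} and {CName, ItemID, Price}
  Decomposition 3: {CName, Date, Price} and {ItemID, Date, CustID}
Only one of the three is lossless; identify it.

Decomposition 1

Decomposition 1: common = {CName, ItemID, Date}, closure = {CName, ItemID, Date, Price, CustID} → lossless.
Decomposition 2: common = {ItemID, Price}, closure = {ItemID, Price} → lossy.
Decomposition 3: common = {Date}, closure = {Date} → lossy.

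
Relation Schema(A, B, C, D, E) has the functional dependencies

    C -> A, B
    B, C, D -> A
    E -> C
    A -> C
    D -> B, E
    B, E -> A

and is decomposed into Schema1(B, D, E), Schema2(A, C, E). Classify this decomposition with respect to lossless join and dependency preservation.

lossless but not dependency-preserving

Lossless test: (E)⁺ = {A, B, C, E}, which contains all of one fragment — lossless.
Dependency preservation: the restricted closure of {C} across the fragments never reaches {A, B}, so C → A, B cannot be enforced without a join — not preserved.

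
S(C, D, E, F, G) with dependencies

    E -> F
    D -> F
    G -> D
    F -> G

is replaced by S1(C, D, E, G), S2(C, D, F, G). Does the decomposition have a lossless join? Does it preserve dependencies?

Lossless test: (C, D, G)⁺ = {C, D, F, G}, which contains all of one fragment — lossless.
Dependency preservation: E → F is not contained in any single fragment, but the restricted closure of its left-hand side across the fragments still reaches the right-hand side; the remaining FDs each lie inside some fragment. All dependencies are preserved.

lossless and dependency-preserving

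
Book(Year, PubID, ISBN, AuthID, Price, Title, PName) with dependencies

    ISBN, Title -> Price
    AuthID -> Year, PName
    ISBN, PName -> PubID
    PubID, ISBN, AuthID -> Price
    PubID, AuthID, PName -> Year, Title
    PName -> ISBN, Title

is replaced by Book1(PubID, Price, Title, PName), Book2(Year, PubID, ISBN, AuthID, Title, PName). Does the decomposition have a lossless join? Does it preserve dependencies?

lossless but not dependency-preserving

Lossless test: (PubID, Title, PName)⁺ = {PubID, ISBN, Price, Title, PName}, which contains all of one fragment — lossless.
Dependency preservation: the restricted closure of {ISBN, Title} across the fragments never reaches {Price}, so ISBN, Title → Price cannot be enforced without a join — not preserved.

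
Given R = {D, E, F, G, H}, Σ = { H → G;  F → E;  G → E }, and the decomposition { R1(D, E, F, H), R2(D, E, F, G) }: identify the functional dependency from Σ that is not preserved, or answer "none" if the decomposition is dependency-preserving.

Check H → G: no single fragment contains all of {G, H}, and the restricted closure of {H} across the fragments never reaches {G}.
F → E is preserved.
G → E is preserved.

H → G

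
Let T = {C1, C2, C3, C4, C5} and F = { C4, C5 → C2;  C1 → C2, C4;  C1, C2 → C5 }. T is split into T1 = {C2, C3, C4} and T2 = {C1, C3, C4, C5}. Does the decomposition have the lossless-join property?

Common attributes: T1 ∩ T2 = {C3, C4}.
No dependency enlarges {C3, C4}, so (C3, C4)⁺ = {C3, C4}.
The closure contains neither all of T1 = {C2, C3, C4} nor all of T2 = {C1, C3, C4, C5}, so the common attributes are not a superkey of either fragment. The join is lossy.

No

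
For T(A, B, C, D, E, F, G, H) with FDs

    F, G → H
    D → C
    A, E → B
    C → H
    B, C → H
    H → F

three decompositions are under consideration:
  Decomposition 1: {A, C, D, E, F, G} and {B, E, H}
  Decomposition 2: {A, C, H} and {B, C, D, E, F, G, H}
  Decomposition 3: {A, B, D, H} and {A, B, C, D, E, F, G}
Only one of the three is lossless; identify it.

Decomposition 3

Decomposition 1: common = {E}, closure = {E} → lossy.
Decomposition 2: common = {C, H}, closure = {C, F, H} → lossy.
Decomposition 3: common = {A, B, D}, closure = {A, B, C, D, F, H} → lossless.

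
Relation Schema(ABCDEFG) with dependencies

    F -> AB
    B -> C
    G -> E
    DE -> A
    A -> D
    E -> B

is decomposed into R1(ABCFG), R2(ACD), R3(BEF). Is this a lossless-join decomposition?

Chase test. Columns are ABCDEFG; row i has aⱼ where attribute j ∈ Ri, else bᵢⱼ.
Initial tableau (one row per fragment):
  row 1: a1 a2 a3 b14 b15 a6 a7
  row 2: a1 b22 a3 a4 b25 b26 b27
  row 3: b31 a2 b33 b34 a5 a6 b37
Rows 1 and 3 agree on F; apply F→AB and equate their AB entries.
Rows 1 and 3 agree on B; apply B→C and equate their C entries.
Rows 1 and 2 agree on A; apply A→D and equate their D entries.
Rows 1 and 3 agree on A; apply A→D and equate their D entries.
No row becomes fully distinguished — the join is lossy.

No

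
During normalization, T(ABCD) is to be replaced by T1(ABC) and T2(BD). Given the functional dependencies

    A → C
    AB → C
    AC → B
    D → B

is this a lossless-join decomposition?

No

Common attributes: T1 ∩ T2 = {B}.
No dependency enlarges {B}, so (B)⁺ = {B}.
The closure contains neither all of T1 = {ABC} nor all of T2 = {BD}, so the common attributes are not a superkey of either fragment. The join is lossy.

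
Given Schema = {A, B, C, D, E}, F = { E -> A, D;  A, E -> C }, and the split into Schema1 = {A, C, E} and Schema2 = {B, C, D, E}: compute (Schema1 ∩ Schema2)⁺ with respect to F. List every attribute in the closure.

A, C, D, E

Schema1 ∩ Schema2 = {C, E}.
E → A, D applies, adding A, D
Closure: {A, C, D, E}.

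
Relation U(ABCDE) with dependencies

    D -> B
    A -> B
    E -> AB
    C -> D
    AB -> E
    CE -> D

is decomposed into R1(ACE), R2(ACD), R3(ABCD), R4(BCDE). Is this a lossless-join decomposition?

Chase test. Columns are ABCDE; row i has aⱼ where attribute j ∈ Ri, else bᵢⱼ.
Initial tableau (one row per fragment):
  row 1: a1 b12 a3 b14 a5
  row 2: a1 b22 a3 a4 b25
  row 3: a1 a2 a3 a4 b35
  row 4: b41 a2 a3 a4 a5
Rows 2 and 3 agree on D; apply D→B and equate their B entries.
Rows 1 and 2 agree on A; apply A→B and equate their B entries.
Rows 1 and 4 agree on E; apply E→AB and equate their AB entries.
Rows 1 and 2 agree on C; apply C→D and equate their D entries.
Rows 1 and 2 agree on AB; apply AB→E and equate their E entries.
Rows 1 and 3 agree on AB; apply AB→E and equate their E entries.
Row 1 is now all distinguished symbols — the join is lossless.

Yes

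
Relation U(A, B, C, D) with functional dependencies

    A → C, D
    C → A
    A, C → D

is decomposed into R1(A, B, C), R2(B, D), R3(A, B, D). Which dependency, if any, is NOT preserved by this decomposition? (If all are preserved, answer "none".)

A → C, D: restricted closure across fragments reaches C, D.
C → A lies within R1.
A, C → D: restricted closure across fragments reaches D.
Every dependency is enforceable on the fragments, so the decomposition is dependency-preserving.

none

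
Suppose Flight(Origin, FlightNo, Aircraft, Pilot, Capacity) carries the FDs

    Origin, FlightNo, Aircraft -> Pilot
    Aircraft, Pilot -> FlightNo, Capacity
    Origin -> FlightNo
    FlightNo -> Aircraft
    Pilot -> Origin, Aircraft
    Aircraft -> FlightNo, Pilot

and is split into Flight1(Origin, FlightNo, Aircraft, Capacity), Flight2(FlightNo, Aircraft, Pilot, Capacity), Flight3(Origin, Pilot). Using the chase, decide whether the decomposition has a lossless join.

Yes

Chase test. Columns are Origin, FlightNo, Aircraft, Pilot, Capacity; row i has aⱼ where attribute j ∈ Flighti, else bᵢⱼ.
Initial tableau (one row per fragment):
  row 1: a1 a2 a3 b14 a5
  row 2: b21 a2 a3 a4 a5
  row 3: a1 b32 b33 a4 b35
Rows 1 and 3 agree on Origin; apply Origin→FlightNo and equate their FlightNo entries.
Rows 1 and 3 agree on FlightNo; apply FlightNo→Aircraft and equate their Aircraft entries.
Rows 2 and 3 agree on Pilot; apply Pilot→Origin, Aircraft and equate their Origin, Aircraft entries.
Rows 1 and 2 agree on Aircraft; apply Aircraft→FlightNo, Pilot and equate their FlightNo, Pilot entries.
Rows 1 and 3 agree on Aircraft, Pilot; apply Aircraft, Pilot→FlightNo, Capacity and equate their FlightNo, Capacity entries.
Row 1 is now all distinguished symbols — the join is lossless.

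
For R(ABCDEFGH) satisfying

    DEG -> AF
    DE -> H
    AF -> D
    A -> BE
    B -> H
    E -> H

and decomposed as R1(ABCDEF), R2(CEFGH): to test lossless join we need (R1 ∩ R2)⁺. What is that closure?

CEFH

R1 ∩ R2 = {CEF}.
E → H applies, adding H
Closure: {CEFH}.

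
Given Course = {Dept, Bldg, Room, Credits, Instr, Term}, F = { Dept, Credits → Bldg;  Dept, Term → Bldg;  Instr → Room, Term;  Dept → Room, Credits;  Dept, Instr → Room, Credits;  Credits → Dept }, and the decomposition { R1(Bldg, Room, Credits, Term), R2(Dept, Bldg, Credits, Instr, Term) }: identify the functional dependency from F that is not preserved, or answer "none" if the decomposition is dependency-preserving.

Instr → Room, Term

Check Instr → Room, Term: no single fragment contains all of {Room, Instr, Term}, and the restricted closure of {Instr} across the fragments never reaches {Room, Term}.
Dept, Credits → Bldg is preserved.
Dept, Term → Bldg is preserved.
Dept → Room, Credits is preserved.
Dept, Instr → Room, Credits is preserved.
Credits → Dept is preserved.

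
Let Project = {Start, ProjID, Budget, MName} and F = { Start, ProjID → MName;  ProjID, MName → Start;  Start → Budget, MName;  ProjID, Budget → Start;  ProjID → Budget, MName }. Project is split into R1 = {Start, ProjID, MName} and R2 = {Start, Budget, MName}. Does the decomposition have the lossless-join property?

Yes

Common attributes: R1 ∩ R2 = {Start, MName}.
Closure of {Start, MName}: Start → Budget, MName applies, adding Budget. So (Start, MName)⁺ = {Start, Budget, MName}.
This closure contains every attribute of R2, so R1 ∩ R2 → R2. The join is lossless.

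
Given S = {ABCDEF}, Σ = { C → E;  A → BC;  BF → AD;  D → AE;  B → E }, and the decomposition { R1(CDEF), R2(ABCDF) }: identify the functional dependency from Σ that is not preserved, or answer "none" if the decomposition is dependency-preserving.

Check B → E: no single fragment contains all of {BE}, and the restricted closure of {B} across the fragments never reaches {E}.
C → E is preserved.
A → BC is preserved.
BF → AD is preserved.
D → AE is preserved.

B → E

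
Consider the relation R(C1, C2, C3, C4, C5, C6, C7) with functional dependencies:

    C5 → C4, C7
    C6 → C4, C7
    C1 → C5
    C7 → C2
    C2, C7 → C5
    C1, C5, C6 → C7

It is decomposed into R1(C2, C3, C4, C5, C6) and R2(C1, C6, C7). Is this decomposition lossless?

No

Common attributes: R1 ∩ R2 = {C6}.
Closure of {C6}: C6 → C4, C7 applies, adding C4, C7; C7 → C2 applies, adding C2; C2, C7 → C5 applies, adding C5. So (C6)⁺ = {C2, C4, C5, C6, C7}.
The closure contains neither all of R1 = {C2, C3, C4, C5, C6} nor all of R2 = {C1, C6, C7}, so the common attributes are not a superkey of either fragment. The join is lossy.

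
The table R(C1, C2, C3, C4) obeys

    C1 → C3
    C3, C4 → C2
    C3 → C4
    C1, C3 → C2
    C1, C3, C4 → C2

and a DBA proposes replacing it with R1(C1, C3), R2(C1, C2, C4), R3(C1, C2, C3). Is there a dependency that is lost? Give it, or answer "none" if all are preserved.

C3 → C4

Check C3 → C4: no single fragment contains all of {C3, C4}, and the restricted closure of {C3} across the fragments never reaches {C4}.
C1 → C3 is preserved.
C3, C4 → C2 is preserved.
C1, C3 → C2 is preserved.
C1, C3, C4 → C2 is preserved.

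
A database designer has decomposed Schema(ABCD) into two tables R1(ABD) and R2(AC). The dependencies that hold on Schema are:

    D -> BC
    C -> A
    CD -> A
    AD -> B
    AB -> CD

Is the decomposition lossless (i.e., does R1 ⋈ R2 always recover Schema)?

Common attributes: R1 ∩ R2 = {A}.
No dependency enlarges {A}, so (A)⁺ = {A}.
The closure contains neither all of R1 = {ABD} nor all of R2 = {AC}, so the common attributes are not a superkey of either fragment. The join is lossy.

No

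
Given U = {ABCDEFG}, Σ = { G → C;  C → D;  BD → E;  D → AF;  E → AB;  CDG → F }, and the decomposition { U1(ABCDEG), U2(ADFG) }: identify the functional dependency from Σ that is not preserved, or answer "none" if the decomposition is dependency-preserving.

G → C lies within U1.
C → D lies within U1.
BD → E lies within U1.
D → AF lies within U2.
E → AB lies within U1.
CDG → F: restricted closure across fragments reaches F.
Every dependency is enforceable on the fragments, so the decomposition is dependency-preserving.

none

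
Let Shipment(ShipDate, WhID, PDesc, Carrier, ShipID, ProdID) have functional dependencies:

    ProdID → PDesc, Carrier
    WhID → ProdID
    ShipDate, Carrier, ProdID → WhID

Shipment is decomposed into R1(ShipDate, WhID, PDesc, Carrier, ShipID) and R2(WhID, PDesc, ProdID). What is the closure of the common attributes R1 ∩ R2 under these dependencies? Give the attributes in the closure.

R1 ∩ R2 = {WhID, PDesc}.
WhID → ProdID applies, adding ProdID
ProdID → PDesc, Carrier applies, adding Carrier
Closure: {WhID, PDesc, Carrier, ProdID}.

WhID, PDesc, Carrier, ProdID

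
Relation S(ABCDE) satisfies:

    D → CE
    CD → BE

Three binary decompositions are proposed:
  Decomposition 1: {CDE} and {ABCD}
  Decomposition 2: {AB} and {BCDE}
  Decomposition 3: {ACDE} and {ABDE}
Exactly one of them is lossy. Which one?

Decomposition 2

Decomposition 1: common = {CD}, closure = {BCDE} → lossless.
Decomposition 2: common = {B}, closure = {B} → lossy.
Decomposition 3: common = {ADE}, closure = {ABCDE} → lossless.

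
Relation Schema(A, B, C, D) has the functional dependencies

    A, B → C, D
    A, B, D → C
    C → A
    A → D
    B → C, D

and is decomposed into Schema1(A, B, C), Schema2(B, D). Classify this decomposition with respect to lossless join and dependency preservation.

lossless but not dependency-preserving

Lossless test: (B)⁺ = {A, B, C, D}, which contains all of one fragment — lossless.
Dependency preservation: the restricted closure of {A} across the fragments never reaches {D}, so A → D cannot be enforced without a join — not preserved.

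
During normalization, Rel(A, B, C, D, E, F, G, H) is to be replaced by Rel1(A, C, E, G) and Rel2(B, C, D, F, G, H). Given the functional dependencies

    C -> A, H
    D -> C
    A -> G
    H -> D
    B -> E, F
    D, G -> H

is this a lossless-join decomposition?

Common attributes: Rel1 ∩ Rel2 = {C, G}.
Closure of {C, G}: C → A, H applies, adding A, H; H → D applies, adding D. So (C, G)⁺ = {A, C, D, G, H}.
The closure contains neither all of Rel1 = {A, C, E, G} nor all of Rel2 = {B, C, D, F, G, H}, so the common attributes are not a superkey of either fragment. The join is lossy.

No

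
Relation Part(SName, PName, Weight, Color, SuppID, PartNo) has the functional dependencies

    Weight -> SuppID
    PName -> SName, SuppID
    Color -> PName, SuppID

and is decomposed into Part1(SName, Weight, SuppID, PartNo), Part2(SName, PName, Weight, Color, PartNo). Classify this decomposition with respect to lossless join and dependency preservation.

lossless but not dependency-preserving

Lossless test: (SName, Weight, PartNo)⁺ = {SName, Weight, SuppID, PartNo}, which contains all of one fragment — lossless.
Dependency preservation: the restricted closure of {PName} across the fragments never reaches {SName, SuppID}, so PName → SName, SuppID cannot be enforced without a join — not preserved.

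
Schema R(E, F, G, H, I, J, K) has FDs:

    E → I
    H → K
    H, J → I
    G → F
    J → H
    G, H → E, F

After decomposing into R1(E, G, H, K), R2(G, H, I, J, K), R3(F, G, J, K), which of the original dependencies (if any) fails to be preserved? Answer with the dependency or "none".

Check E → I: no single fragment contains all of {E, I}, and the restricted closure of {E} across the fragments never reaches {I}.
H → K is preserved.
H, J → I is preserved.
G → F is preserved.
J → H is preserved.
G, H → E, F is preserved.

E → I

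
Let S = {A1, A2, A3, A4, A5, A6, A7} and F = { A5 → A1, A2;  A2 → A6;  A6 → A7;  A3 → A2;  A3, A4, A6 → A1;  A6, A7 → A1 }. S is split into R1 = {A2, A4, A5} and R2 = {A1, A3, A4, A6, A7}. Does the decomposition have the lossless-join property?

No

Common attributes: R1 ∩ R2 = {A4}.
No dependency enlarges {A4}, so (A4)⁺ = {A4}.
The closure contains neither all of R1 = {A2, A4, A5} nor all of R2 = {A1, A3, A4, A6, A7}, so the common attributes are not a superkey of either fragment. The join is lossy.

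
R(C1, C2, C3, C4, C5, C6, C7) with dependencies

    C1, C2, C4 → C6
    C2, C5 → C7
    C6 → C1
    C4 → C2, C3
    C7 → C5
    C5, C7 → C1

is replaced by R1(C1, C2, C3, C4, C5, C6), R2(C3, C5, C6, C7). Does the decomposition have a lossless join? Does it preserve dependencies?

Lossless test: (C3, C5, C6)⁺ = {C1, C3, C5, C6}, which is a superkey of neither fragment — lossy.
Dependency preservation: the restricted closure of {C2, C5} across the fragments never reaches {C7}, so C2, C5 → C7 cannot be enforced without a join — not preserved.

lossy and not dependency-preserving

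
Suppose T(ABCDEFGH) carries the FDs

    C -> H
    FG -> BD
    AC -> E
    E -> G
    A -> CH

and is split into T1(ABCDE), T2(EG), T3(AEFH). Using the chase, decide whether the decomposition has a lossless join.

Chase test. Columns are ABCDEFGH; row i has aⱼ where attribute j ∈ Ti, else bᵢⱼ.
Initial tableau (one row per fragment):
  row 1: a1 a2 a3 a4 a5 b16 b17 b18
  row 2: b21 b22 b23 b24 a5 b26 a7 b28
  row 3: a1 b32 b33 b34 a5 a6 b37 a8
Rows 1 and 2 agree on E; apply E→G and equate their G entries.
Rows 1 and 3 agree on E; apply E→G and equate their G entries.
Rows 1 and 3 agree on A; apply A→CH and equate their CH entries.
No row becomes fully distinguished — the join is lossy.

No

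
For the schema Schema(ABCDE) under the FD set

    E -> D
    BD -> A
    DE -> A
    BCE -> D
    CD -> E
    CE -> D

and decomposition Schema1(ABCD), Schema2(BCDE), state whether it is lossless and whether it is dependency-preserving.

lossless but not dependency-preserving

Lossless test: (BCD)⁺ = {ABCDE}, which contains all of one fragment — lossless.
Dependency preservation: the restricted closure of {DE} across the fragments never reaches {A}, so DE → A cannot be enforced without a join — not preserved.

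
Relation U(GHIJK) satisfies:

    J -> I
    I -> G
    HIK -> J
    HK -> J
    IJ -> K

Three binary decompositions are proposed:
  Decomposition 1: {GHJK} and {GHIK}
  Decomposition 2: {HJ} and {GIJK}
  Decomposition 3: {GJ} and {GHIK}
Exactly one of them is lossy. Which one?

Decomposition 1: common = {GHK}, closure = {GHIJK} → lossless.
Decomposition 2: common = {J}, closure = {GIJK} → lossless.
Decomposition 3: common = {G}, closure = {G} → lossy.

Decomposition 3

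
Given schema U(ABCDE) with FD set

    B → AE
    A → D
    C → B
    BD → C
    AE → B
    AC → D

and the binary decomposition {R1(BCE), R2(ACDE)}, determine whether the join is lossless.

Common attributes: R1 ∩ R2 = {CE}.
Closure of {CE}: C → B applies, adding B; B → AE applies, adding A; A → D applies, adding D. So (CE)⁺ = {ABCDE}.
This closure contains every attribute of R1, so R1 ∩ R2 → R1. The join is lossless.

Yes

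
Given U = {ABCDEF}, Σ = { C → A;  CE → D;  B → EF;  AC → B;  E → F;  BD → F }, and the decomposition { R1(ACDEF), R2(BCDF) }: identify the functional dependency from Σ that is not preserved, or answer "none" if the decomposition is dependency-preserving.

B → EF

Check B → EF: no single fragment contains all of {BEF}, and the restricted closure of {B} across the fragments never reaches {EF}.
C → A is preserved.
CE → D is preserved.
AC → B is preserved.
E → F is preserved.
BD → F is preserved.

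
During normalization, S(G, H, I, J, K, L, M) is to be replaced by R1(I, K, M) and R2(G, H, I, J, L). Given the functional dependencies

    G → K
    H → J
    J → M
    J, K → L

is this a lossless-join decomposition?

Common attributes: R1 ∩ R2 = {I}.
No dependency enlarges {I}, so (I)⁺ = {I}.
The closure contains neither all of R1 = {I, K, M} nor all of R2 = {G, H, I, J, L}, so the common attributes are not a superkey of either fragment. The join is lossy.

No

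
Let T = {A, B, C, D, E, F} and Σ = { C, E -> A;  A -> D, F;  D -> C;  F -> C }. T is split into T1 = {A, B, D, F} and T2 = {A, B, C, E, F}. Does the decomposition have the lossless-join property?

Common attributes: T1 ∩ T2 = {A, B, F}.
Closure of {A, B, F}: A → D, F applies, adding D; D → C applies, adding C. So (A, B, F)⁺ = {A, B, C, D, F}.
This closure contains every attribute of T1, so T1 ∩ T2 → T1. The join is lossless.

Yes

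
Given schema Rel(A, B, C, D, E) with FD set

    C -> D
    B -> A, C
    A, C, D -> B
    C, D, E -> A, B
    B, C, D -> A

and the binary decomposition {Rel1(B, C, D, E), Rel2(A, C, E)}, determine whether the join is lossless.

Common attributes: Rel1 ∩ Rel2 = {C, E}.
Closure of {C, E}: C → D applies, adding D; C, D, E → A, B applies, adding A, B. So (C, E)⁺ = {A, B, C, D, E}.
This closure contains every attribute of Rel1, so Rel1 ∩ Rel2 → Rel1. The join is lossless.

Yes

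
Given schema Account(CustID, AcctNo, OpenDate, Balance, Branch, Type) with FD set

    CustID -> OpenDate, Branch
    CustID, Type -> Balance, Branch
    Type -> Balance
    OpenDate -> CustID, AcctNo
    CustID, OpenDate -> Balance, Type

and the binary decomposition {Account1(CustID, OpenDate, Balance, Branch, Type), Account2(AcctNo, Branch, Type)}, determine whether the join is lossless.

Common attributes: Account1 ∩ Account2 = {Branch, Type}.
Closure of {Branch, Type}: Type → Balance applies, adding Balance. So (Branch, Type)⁺ = {Balance, Branch, Type}.
The closure contains neither all of Account1 = {CustID, OpenDate, Balance, Branch, Type} nor all of Account2 = {AcctNo, Branch, Type}, so the common attributes are not a superkey of either fragment. The join is lossy.

No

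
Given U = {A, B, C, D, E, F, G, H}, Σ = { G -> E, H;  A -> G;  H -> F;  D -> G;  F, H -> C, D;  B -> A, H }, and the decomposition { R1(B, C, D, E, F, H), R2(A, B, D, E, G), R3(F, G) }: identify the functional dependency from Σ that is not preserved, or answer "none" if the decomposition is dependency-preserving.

none

G → E, H: restricted closure across fragments reaches E, H.
A → G lies within R2.
H → F lies within R1.
D → G lies within R2.
F, H → C, D lies within R1.
B → A, H: restricted closure across fragments reaches A, H.
Every dependency is enforceable on the fragments, so the decomposition is dependency-preserving.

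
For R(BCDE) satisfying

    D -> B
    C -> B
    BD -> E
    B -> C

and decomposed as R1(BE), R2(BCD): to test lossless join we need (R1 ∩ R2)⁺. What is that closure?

R1 ∩ R2 = {B}.
B → C applies, adding C
Closure: {BC}.

BC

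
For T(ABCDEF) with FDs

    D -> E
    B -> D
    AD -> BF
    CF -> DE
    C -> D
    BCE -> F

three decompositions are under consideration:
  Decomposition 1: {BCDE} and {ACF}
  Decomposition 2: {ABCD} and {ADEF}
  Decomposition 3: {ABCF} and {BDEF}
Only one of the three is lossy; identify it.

Decomposition 1

Decomposition 1: common = {C}, closure = {CDE} → lossy.
Decomposition 2: common = {AD}, closure = {ABDEF} → lossless.
Decomposition 3: common = {BF}, closure = {BDEF} → lossless.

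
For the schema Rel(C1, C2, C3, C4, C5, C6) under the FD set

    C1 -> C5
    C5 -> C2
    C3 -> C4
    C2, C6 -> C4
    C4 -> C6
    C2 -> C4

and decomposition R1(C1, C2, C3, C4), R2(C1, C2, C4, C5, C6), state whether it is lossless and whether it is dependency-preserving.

lossless and dependency-preserving

Lossless test: (C1, C2, C4)⁺ = {C1, C2, C4, C5, C6}, which contains all of one fragment — lossless.
Dependency preservation: every FD's attributes lie within a single fragment, so each can be enforced locally — preserved.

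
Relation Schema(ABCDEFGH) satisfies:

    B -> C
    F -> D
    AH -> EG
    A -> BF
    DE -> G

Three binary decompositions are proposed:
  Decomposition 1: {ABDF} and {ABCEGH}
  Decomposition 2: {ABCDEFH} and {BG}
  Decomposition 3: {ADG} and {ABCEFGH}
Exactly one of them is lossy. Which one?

Decomposition 1: common = {AB}, closure = {ABCDF} → lossless.
Decomposition 2: common = {B}, closure = {BC} → lossy.
Decomposition 3: common = {AG}, closure = {ABCDFG} → lossless.

Decomposition 2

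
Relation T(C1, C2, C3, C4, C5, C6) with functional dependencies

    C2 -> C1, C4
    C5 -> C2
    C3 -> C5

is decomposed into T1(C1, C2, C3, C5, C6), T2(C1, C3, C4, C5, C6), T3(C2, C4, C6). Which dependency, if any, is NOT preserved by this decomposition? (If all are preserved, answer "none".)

C2 → C1, C4: restricted closure across fragments reaches C1, C4.
C5 → C2 lies within T1.
C3 → C5 lies within T1.
Every dependency is enforceable on the fragments, so the decomposition is dependency-preserving.

none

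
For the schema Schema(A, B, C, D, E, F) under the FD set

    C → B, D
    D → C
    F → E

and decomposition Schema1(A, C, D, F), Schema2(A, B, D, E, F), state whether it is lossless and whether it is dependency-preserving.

Lossless test: (A, D, F)⁺ = {A, B, C, D, E, F}, which contains all of one fragment — lossless.
Dependency preservation: C → B, D is not contained in any single fragment, but the restricted closure of its left-hand side across the fragments still reaches the right-hand side; the remaining FDs each lie inside some fragment. All dependencies are preserved.

lossless and dependency-preserving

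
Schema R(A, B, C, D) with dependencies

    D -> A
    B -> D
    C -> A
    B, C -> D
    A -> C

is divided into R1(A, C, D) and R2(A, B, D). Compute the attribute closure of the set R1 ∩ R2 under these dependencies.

R1 ∩ R2 = {A, D}.
A → C applies, adding C
Closure: {A, C, D}.

A, C, D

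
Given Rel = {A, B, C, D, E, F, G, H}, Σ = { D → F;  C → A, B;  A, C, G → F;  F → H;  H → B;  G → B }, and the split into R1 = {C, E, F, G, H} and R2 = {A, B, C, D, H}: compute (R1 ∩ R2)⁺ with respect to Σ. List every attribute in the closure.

A, B, C, H

R1 ∩ R2 = {C, H}.
C → A, B applies, adding A, B
Closure: {A, B, C, H}.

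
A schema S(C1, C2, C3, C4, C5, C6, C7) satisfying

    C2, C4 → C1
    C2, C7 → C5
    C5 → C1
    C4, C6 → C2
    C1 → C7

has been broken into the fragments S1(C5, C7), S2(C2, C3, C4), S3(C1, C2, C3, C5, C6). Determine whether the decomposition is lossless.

No

Chase test. Columns are C1, C2, C3, C4, C5, C6, C7; row i has aⱼ where attribute j ∈ Si, else bᵢⱼ.
Initial tableau (one row per fragment):
  row 1: b11 b12 b13 b14 a5 b16 a7
  row 2: b21 a2 a3 a4 b25 b26 b27
  row 3: a1 a2 a3 b34 a5 a6 b37
Rows 1 and 3 agree on C5; apply C5→C1 and equate their C1 entries.
Rows 1 and 3 agree on C1; apply C1→C7 and equate their C7 entries.
No row becomes fully distinguished — the join is lossy.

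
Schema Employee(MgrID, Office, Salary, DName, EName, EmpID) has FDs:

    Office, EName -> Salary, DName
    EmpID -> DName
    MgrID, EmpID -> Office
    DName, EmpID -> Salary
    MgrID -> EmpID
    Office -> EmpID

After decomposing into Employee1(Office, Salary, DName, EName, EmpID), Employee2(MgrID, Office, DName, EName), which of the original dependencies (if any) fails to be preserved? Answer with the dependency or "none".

Office, EName → Salary, DName lies within Employee1.
EmpID → DName lies within Employee1.
MgrID, EmpID → Office: restricted closure across fragments reaches Office.
DName, EmpID → Salary lies within Employee1.
MgrID → EmpID: restricted closure across fragments reaches EmpID.
Office → EmpID lies within Employee1.
Every dependency is enforceable on the fragments, so the decomposition is dependency-preserving.

none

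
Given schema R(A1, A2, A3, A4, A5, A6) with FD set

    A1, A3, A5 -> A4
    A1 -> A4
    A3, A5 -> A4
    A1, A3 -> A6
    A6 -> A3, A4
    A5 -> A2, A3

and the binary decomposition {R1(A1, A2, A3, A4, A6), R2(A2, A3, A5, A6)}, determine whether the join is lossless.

Common attributes: R1 ∩ R2 = {A2, A3, A6}.
Closure of {A2, A3, A6}: A6 → A3, A4 applies, adding A4. So (A2, A3, A6)⁺ = {A2, A3, A4, A6}.
The closure contains neither all of R1 = {A1, A2, A3, A4, A6} nor all of R2 = {A2, A3, A5, A6}, so the common attributes are not a superkey of either fragment. The join is lossy.

No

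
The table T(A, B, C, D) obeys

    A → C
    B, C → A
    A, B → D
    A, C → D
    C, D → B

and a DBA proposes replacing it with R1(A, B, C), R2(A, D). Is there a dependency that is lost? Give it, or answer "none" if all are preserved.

Check C, D → B: no single fragment contains all of {B, C, D}, and the restricted closure of {C, D} across the fragments never reaches {B}.
A → C is preserved.
B, C → A is preserved.
A, B → D is preserved.
A, C → D is preserved.

C, D → B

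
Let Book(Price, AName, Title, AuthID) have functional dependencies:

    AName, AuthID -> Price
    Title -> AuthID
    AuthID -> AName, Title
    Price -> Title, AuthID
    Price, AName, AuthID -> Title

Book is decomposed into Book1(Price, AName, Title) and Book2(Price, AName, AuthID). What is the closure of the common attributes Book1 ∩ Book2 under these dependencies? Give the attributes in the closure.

Book1 ∩ Book2 = {Price, AName}.
Price → Title, AuthID applies, adding Title, AuthID
Closure: {Price, AName, Title, AuthID}.

Price, AName, Title, AuthID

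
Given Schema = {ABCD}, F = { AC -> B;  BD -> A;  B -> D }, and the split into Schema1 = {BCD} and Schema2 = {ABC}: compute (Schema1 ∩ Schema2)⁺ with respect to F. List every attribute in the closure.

Schema1 ∩ Schema2 = {BC}.
B → D applies, adding D
BD → A applies, adding A
Closure: {ABCD}.

ABCD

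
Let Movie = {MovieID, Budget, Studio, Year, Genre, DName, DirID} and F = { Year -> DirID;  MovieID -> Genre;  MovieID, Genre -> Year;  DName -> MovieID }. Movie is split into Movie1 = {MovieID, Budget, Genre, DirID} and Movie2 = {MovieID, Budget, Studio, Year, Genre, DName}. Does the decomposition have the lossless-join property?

Common attributes: Movie1 ∩ Movie2 = {MovieID, Budget, Genre}.
Closure of {MovieID, Budget, Genre}: MovieID, Genre → Year applies, adding Year; Year → DirID applies, adding DirID. So (MovieID, Budget, Genre)⁺ = {MovieID, Budget, Year, Genre, DirID}.
This closure contains every attribute of Movie1, so Movie1 ∩ Movie2 → Movie1. The join is lossless.

Yes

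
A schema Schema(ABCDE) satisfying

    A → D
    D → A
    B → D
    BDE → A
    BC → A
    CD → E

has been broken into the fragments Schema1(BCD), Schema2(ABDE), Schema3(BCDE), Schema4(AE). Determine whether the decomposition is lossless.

Yes

Chase test. Columns are ABCDE; row i has aⱼ where attribute j ∈ Schemai, else bᵢⱼ.
Initial tableau (one row per fragment):
  row 1: b11 a2 a3 a4 b15
  row 2: a1 a2 b23 a4 a5
  row 3: b31 a2 a3 a4 a5
  row 4: a1 b42 b43 b44 a5
Rows 2 and 4 agree on A; apply A→D and equate their D entries.
Rows 1 and 2 agree on D; apply D→A and equate their A entries.
Rows 1 and 3 agree on D; apply D→A and equate their A entries.
Rows 1 and 3 agree on CD; apply CD→E and equate their E entries.
Row 1 is now all distinguished symbols — the join is lossless.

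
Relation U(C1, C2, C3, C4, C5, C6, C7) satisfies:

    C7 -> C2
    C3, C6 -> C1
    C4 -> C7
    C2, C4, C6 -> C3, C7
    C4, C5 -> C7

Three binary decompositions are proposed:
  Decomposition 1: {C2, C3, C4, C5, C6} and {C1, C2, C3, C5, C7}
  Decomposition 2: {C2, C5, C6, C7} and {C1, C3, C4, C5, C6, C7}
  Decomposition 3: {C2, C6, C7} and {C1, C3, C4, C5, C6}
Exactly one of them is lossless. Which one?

Decomposition 2

Decomposition 1: common = {C2, C3, C5}, closure = {C2, C3, C5} → lossy.
Decomposition 2: common = {C5, C6, C7}, closure = {C2, C5, C6, C7} → lossless.
Decomposition 3: common = {C6}, closure = {C6} → lossy.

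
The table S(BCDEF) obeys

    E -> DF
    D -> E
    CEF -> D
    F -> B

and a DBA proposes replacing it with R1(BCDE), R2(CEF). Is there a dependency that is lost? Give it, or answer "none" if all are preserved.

F -> B

Check F → B: no single fragment contains all of {BF}, and the restricted closure of {F} across the fragments never reaches {B}.
E → DF is preserved.
D → E is preserved.
CEF → D is preserved.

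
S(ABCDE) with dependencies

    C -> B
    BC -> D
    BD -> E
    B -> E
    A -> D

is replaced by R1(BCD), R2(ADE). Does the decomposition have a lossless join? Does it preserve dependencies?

Lossless test: (D)⁺ = {D}, which is a superkey of neither fragment — lossy.
Dependency preservation: the restricted closure of {BD} across the fragments never reaches {E}, so BD → E cannot be enforced without a join — not preserved.

lossy and not dependency-preserving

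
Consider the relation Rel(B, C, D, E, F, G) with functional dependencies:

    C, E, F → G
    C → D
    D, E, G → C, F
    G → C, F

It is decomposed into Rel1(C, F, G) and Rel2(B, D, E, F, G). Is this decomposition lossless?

Yes

Common attributes: Rel1 ∩ Rel2 = {F, G}.
Closure of {F, G}: G → C, F applies, adding C; C → D applies, adding D. So (F, G)⁺ = {C, D, F, G}.
This closure contains every attribute of Rel1, so Rel1 ∩ Rel2 → Rel1. The join is lossless.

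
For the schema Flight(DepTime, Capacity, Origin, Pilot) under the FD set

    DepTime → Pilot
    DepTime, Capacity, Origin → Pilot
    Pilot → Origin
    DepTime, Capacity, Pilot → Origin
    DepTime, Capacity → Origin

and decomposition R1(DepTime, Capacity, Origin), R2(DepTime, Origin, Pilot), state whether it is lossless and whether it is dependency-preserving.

lossless and dependency-preserving

Lossless test: (DepTime, Origin)⁺ = {DepTime, Origin, Pilot}, which contains all of one fragment — lossless.
Dependency preservation: DepTime, Capacity, Origin → Pilot; DepTime, Capacity, Pilot → Origin are not contained in any single fragment, but the restricted closure of each left-hand side across the fragments still reaches the right-hand side; the remaining FDs each lie inside some fragment. All dependencies are preserved.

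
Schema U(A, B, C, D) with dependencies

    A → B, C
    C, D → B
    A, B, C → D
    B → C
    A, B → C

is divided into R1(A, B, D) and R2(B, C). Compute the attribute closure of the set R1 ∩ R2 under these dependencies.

R1 ∩ R2 = {B}.
B → C applies, adding C
Closure: {B, C}.

B, C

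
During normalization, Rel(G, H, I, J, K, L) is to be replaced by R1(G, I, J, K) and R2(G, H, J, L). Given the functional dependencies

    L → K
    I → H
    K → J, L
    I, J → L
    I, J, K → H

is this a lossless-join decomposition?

No

Common attributes: R1 ∩ R2 = {G, J}.
No dependency enlarges {G, J}, so (G, J)⁺ = {G, J}.
The closure contains neither all of R1 = {G, I, J, K} nor all of R2 = {G, H, J, L}, so the common attributes are not a superkey of either fragment. The join is lossy.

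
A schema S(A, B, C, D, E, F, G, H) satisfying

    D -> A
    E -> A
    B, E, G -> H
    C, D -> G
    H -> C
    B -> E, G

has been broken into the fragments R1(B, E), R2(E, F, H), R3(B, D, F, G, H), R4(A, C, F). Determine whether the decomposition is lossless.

Chase test. Columns are A, B, C, D, E, F, G, H; row i has aⱼ where attribute j ∈ Ri, else bᵢⱼ.
Initial tableau (one row per fragment):
  row 1: b11 a2 b13 b14 a5 b16 b17 b18
  row 2: b21 b22 b23 b24 a5 a6 b27 a8
  row 3: b31 a2 b33 a4 b35 a6 a7 a8
  row 4: a1 b42 a3 b44 b45 a6 b47 b48
Rows 1 and 2 agree on E; apply E→A and equate their A entries.
Rows 2 and 3 agree on H; apply H→C and equate their C entries.
Rows 1 and 3 agree on B; apply B→E, G and equate their E, G entries.
Rows 1 and 3 agree on E; apply E→A and equate their A entries.
Rows 1 and 3 agree on B, E, G; apply B, E, G→H and equate their H entries.
Rows 1 and 2 agree on H; apply H→C and equate their C entries.
No row becomes fully distinguished — the join is lossy.

No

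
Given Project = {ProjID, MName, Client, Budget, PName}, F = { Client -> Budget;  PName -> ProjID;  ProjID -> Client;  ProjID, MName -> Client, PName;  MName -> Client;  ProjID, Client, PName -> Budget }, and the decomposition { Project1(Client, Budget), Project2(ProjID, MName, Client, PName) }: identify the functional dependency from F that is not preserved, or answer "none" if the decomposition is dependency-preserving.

Client → Budget lies within Project1.
PName → ProjID lies within Project2.
ProjID → Client lies within Project2.
ProjID, MName → Client, PName lies within Project2.
MName → Client lies within Project2.
ProjID, Client, PName → Budget: restricted closure across fragments reaches Budget.
Every dependency is enforceable on the fragments, so the decomposition is dependency-preserving.

none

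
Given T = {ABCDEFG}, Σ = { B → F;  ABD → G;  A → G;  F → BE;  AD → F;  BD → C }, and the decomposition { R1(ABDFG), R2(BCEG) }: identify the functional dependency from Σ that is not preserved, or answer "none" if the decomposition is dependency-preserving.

BD → C

Check BD → C: no single fragment contains all of {BCD}, and the restricted closure of {BD} across the fragments never reaches {C}.
B → F is preserved.
ABD → G is preserved.
A → G is preserved.
F → BE is preserved.
AD → F is preserved.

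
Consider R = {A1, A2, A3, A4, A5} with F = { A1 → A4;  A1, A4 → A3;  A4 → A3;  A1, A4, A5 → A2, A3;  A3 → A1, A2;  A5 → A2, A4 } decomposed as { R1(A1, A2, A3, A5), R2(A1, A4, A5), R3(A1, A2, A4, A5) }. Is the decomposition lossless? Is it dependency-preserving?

lossless and dependency-preserving

Lossless test (chase): Rows 1 and 2 agree on A1; apply A1→A4 and equate their A4 entries. Rows 1 and 2 agree on A1, A4; apply A1, A4→A3 and equate their A3 entries. Rows 1 and 3 agree on A1, A4; apply A1, A4→A3 and equate their A3 entries. Rows 1 and 2 agree on A1, A4, A5; apply A1, A4, A5→A2, A3 and equate their A2, A3 entries. Row 1 is now all distinguished symbols — the join is lossless.
Dependency preservation: A1, A4 → A3; A4 → A3; A1, A4, A5 → A2, A3 are not contained in any single fragment, but the restricted closure of each left-hand side across the fragments still reaches the right-hand side; the remaining FDs each lie inside some fragment. All dependencies are preserved.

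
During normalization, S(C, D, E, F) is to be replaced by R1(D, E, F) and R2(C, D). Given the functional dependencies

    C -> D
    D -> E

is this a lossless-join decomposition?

No

Common attributes: R1 ∩ R2 = {D}.
Closure of {D}: D → E applies, adding E. So (D)⁺ = {D, E}.
The closure contains neither all of R1 = {D, E, F} nor all of R2 = {C, D}, so the common attributes are not a superkey of either fragment. The join is lossy.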